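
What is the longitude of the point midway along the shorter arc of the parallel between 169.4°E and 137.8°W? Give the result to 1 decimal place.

Signed shortest Δλ from +169.4° to -137.8° is +52.8°.
Midpoint longitude = +169.4° + (+52.8°)/2 = +169.4° + 26.4° = +195.8°.
Normalise into (−180°, 180°]: -164.2°.
(The naïve average (+169.4 + -137.8)/2 = 15.8° is on the wrong side of the globe.)

164.2°W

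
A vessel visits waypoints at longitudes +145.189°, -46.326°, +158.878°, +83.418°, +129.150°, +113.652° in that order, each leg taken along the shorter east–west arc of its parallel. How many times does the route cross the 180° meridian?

Leg 1: +145.189° → -46.326°, shortest Δλ = 168.485° (east) — crosses 180°.
Leg 2: -46.326° → +158.878°, shortest Δλ = -154.796° (west) — crosses 180°.
Leg 3: +158.878° → +83.418°, shortest Δλ = -75.46° (west) — does not cross 180°.
Leg 4: +83.418° → +129.150°, shortest Δλ = 45.732° (east) — does not cross 180°.
Leg 5: +129.150° → +113.652°, shortest Δλ = -15.498° (west) — does not cross 180°.
Total crossings: 2.

2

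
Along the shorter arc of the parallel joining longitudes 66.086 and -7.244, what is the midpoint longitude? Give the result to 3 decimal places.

+29.421°

Signed shortest Δλ from +66.086° to -7.244° is -73.330°.
Midpoint longitude = +66.086° + (-73.330°)/2 = +66.086° − 36.665° = +29.421°.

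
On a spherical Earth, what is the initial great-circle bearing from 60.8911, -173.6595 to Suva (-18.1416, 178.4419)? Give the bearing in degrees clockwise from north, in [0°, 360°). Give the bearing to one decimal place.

187.6°

Δλ = 178.4419 − -173.6595 = 352.1014°; wrapped into (−180°, 180°]: -7.8986°.
θ = atan2( sin Δλ · cos φ₂ , cos φ₁ · sin φ₂ − sin φ₁ · cos φ₂ · cos Δλ )
  = atan2(-0.13059, -0.97386) = -172.363° → normalised to [0°, 360°): 187.637°.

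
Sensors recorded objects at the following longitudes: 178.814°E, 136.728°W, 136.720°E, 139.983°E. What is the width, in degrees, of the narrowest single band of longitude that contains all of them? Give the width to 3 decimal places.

Sort the longitudes: -136.728°, +136.720°, +139.983°, +178.814°.
Eastward gaps between consecutive values (wrapping around): 273.448°, 3.263°, 38.831°, 44.458°.
Largest gap = 273.448° ⇒ minimal covering band is its complement: 360° − 273.448° = 86.552°.
Band runs from +136.720° eastward to -136.728°, crossing the antimeridian.

86.552°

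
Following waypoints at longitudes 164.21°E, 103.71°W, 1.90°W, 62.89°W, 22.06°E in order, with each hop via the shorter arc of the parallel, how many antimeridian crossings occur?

1

Leg 1: +164.21° → -103.71°, shortest Δλ = 92.08° (east) — crosses 180°.
Leg 2: -103.71° → -1.90°, shortest Δλ = 101.81° (east) — does not cross 180°.
Leg 3: -1.90° → -62.89°, shortest Δλ = -60.99° (west) — does not cross 180°.
Leg 4: -62.89° → +22.06°, shortest Δλ = 84.95° (east) — does not cross 180°.
Total crossings: 1.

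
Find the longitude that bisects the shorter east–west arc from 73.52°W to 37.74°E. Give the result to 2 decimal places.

17.89°W

Signed shortest Δλ from -73.52° to +37.74° is +111.26°.
Midpoint longitude = -73.52° + (+111.26°)/2 = -73.52° + 55.63° = -17.89°.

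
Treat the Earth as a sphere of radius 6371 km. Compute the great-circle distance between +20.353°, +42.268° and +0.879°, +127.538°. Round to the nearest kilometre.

Δλ = 127.538 − 42.268 = 85.270°.
Δφ = 0.879 − 20.353 = -19.474°.
a = sin²(Δφ/2) + cos φ₁ · cos φ₂ · sin²(Δλ/2) = 0.458681.
c = 2·atan2(√a, √(1−a)) = 1.48806 rad → d = 6371·c ≈ 9480.45 km.

9480 km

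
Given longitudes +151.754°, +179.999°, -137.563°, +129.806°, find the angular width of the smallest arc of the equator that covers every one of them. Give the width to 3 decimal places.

92.631°

Sort the longitudes: -137.563°, +129.806°, +151.754°, +179.999°.
Eastward gaps between consecutive values (wrapping around): 267.369°, 21.948°, 28.245°, 42.438°.
Largest gap = 267.369° ⇒ minimal covering band is its complement: 360° − 267.369° = 92.631°.
Band runs from +129.806° eastward to -137.563°, crossing the antimeridian.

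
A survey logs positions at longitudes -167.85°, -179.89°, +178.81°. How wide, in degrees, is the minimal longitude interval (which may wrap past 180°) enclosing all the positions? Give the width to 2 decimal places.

Sort the longitudes: -179.89°, -167.85°, +178.81°.
Eastward gaps between consecutive values (wrapping around): 12.04°, 346.66°, 1.30°.
Largest gap = 346.66° ⇒ minimal covering band is its complement: 360° − 346.66° = 13.34°.
Band runs from +178.81° eastward to -167.85°, crossing the antimeridian.

13.34°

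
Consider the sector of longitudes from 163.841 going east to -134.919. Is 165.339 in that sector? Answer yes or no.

Yes

Band width going east from +163.841° to -134.919°: ((-134.919 − 163.841) mod 360) = 61.240°.
Offset of +165.339° east of the west edge: ((165.339 − 163.841) mod 360) = 1.498°.
1.498° ≤ 61.240° ⇒ inside.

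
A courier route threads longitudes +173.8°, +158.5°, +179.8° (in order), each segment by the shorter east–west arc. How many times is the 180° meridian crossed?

0

Leg 1: +173.8° → +158.5°, shortest Δλ = -15.3° (west) — does not cross 180°.
Leg 2: +158.5° → +179.8°, shortest Δλ = 21.3° (east) — does not cross 180°.
Total crossings: 0.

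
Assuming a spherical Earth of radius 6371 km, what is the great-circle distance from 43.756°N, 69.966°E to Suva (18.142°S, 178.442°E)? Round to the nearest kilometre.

Δλ = 178.442 − 69.966 = 108.476°.
Δφ = -18.142 − 43.756 = -61.898°.
a = sin²(Δφ/2) + cos φ₁ · cos φ₂ · sin²(Δλ/2) = 0.716431.
c = 2·atan2(√a, √(1−a)) = 2.01846 rad → d = 6371·c ≈ 12859.62 km.

12860 km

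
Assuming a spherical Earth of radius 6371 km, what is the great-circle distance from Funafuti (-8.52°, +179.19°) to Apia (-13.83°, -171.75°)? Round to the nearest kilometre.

Δλ = -171.75 − 179.19 = -350.94°; wrapped into (−180°, 180°]: 9.06°.
Δφ = -13.83 − -8.52 = -5.31°.
a = sin²(Δφ/2) + cos φ₁ · cos φ₂ · sin²(Δλ/2) = 0.008136.
c = 2·atan2(√a, √(1−a)) = 0.18065 rad → d = 6371·c ≈ 1150.89 km.

1151 km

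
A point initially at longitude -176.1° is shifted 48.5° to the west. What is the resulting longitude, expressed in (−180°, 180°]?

Start at -176.1°; shift −48.5° → -224.6°.
-224.6° lies outside (−180°, 180°]; add 360° → +135.4°.

+135.4°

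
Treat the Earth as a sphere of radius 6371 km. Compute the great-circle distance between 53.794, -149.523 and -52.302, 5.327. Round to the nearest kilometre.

18335 km

Δλ = 5.327 − -149.523 = 154.850°.
Δφ = -52.302 − 53.794 = -106.096°.
a = sin²(Δφ/2) + cos φ₁ · cos φ₂ · sin²(Δλ/2) = 0.982709.
c = 2·atan2(√a, √(1−a)) = 2.87784 rad → d = 6371·c ≈ 18334.71 km.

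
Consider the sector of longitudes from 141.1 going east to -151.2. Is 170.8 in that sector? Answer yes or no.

Yes

Band width going east from +141.1° to -151.2°: ((-151.2 − 141.1) mod 360) = 67.7°.
Offset of +170.8° east of the west edge: ((170.8 − 141.1) mod 360) = 29.7°.
29.7° ≤ 67.7° ⇒ inside.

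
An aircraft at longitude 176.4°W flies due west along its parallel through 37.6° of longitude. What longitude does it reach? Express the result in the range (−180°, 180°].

146.0°E

Start at -176.4°; shift −37.6° → -214.0°.
-214.0° lies outside (−180°, 180°]; add 360° → +146.0°.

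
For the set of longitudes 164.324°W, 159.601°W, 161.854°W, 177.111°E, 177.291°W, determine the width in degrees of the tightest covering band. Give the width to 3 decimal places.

23.288°

Sort the longitudes: -177.291°, -164.324°, -161.854°, -159.601°, +177.111°.
Eastward gaps between consecutive values (wrapping around): 12.967°, 2.470°, 2.253°, 336.712°, 5.598°.
Largest gap = 336.712° ⇒ minimal covering band is its complement: 360° − 336.712° = 23.288°.
Band runs from +177.111° eastward to -159.601°, crossing the antimeridian.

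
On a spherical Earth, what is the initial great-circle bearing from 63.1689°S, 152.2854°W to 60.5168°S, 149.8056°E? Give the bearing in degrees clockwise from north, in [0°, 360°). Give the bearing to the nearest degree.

Δλ = 149.8056 − -152.2854 = 302.0910°; wrapped into (−180°, 180°]: -57.9090°.
θ = atan2( sin Δλ · cos φ₂ , cos φ₁ · sin φ₂ − sin φ₁ · cos φ₂ · cos Δλ )
  = atan2(-0.41697, -0.15959) = -110.944° → normalised to [0°, 360°): 249.056°.

249°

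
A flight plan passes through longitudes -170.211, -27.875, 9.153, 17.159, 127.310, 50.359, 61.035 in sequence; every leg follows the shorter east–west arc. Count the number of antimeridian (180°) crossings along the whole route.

Leg 1: -170.211° → -27.875°, shortest Δλ = 142.336° (east) — does not cross 180°.
Leg 2: -27.875° → +9.153°, shortest Δλ = 37.028° (east) — does not cross 180°.
Leg 3: +9.153° → +17.159°, shortest Δλ = 8.006° (east) — does not cross 180°.
Leg 4: +17.159° → +127.310°, shortest Δλ = 110.151° (east) — does not cross 180°.
Leg 5: +127.310° → +50.359°, shortest Δλ = -76.951° (west) — does not cross 180°.
Leg 6: +50.359° → +61.035°, shortest Δλ = 10.676° (east) — does not cross 180°.
Total crossings: 0.

0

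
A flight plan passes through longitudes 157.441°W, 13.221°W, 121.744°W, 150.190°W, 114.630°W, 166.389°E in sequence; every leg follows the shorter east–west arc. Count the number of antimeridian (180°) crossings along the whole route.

Leg 1: -157.441° → -13.221°, shortest Δλ = 144.22° (east) — does not cross 180°.
Leg 2: -13.221° → -121.744°, shortest Δλ = -108.523° (west) — does not cross 180°.
Leg 3: -121.744° → -150.190°, shortest Δλ = -28.446° (west) — does not cross 180°.
Leg 4: -150.190° → -114.630°, shortest Δλ = 35.56° (east) — does not cross 180°.
Leg 5: -114.630° → +166.389°, shortest Δλ = -78.981° (west) — crosses 180°.
Total crossings: 1.

1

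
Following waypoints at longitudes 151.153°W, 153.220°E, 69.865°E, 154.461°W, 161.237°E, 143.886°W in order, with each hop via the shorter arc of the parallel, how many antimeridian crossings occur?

Leg 1: -151.153° → +153.220°, shortest Δλ = -55.627° (west) — crosses 180°.
Leg 2: +153.220° → +69.865°, shortest Δλ = -83.355° (west) — does not cross 180°.
Leg 3: +69.865° → -154.461°, shortest Δλ = 135.674° (east) — crosses 180°.
Leg 4: -154.461° → +161.237°, shortest Δλ = -44.302° (west) — crosses 180°.
Leg 5: +161.237° → -143.886°, shortest Δλ = 54.877° (east) — crosses 180°.
Total crossings: 4.

4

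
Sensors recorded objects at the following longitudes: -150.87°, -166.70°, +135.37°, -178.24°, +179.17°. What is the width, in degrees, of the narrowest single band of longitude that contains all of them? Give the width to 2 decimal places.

Sort the longitudes: -178.24°, -166.70°, -150.87°, +135.37°, +179.17°.
Eastward gaps between consecutive values (wrapping around): 11.54°, 15.83°, 286.24°, 43.80°, 2.59°.
Largest gap = 286.24° ⇒ minimal covering band is its complement: 360° − 286.24° = 73.76°.
Band runs from +135.37° eastward to -150.87°, crossing the antimeridian.

73.76°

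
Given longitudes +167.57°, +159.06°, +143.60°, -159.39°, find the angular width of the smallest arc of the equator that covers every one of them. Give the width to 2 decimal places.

57.01°

Sort the longitudes: -159.39°, +143.60°, +159.06°, +167.57°.
Eastward gaps between consecutive values (wrapping around): 302.99°, 15.46°, 8.51°, 33.04°.
Largest gap = 302.99° ⇒ minimal covering band is its complement: 360° − 302.99° = 57.01°.
Band runs from +143.60° eastward to -159.39°, crossing the antimeridian.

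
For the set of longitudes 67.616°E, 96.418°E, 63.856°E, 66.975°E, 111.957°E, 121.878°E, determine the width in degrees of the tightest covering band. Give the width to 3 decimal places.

58.022°

Sort the longitudes: +63.856°, +66.975°, +67.616°, +96.418°, +111.957°, +121.878°.
Eastward gaps between consecutive values (wrapping around): 3.119°, 0.641°, 28.802°, 15.539°, 9.921°, 301.978°.
Largest gap = 301.978° ⇒ minimal covering band is its complement: 360° − 301.978° = 58.022°.
Band runs from +63.856° eastward to +121.878°.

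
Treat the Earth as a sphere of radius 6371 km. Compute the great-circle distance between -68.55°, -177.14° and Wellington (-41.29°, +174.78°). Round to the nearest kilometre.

3069 km

Δλ = 174.78 − -177.14 = 351.92°; wrapped into (−180°, 180°]: -8.08°.
Δφ = -41.29 − -68.55 = 27.26°.
a = sin²(Δφ/2) + cos φ₁ · cos φ₂ · sin²(Δλ/2) = 0.056895.
c = 2·atan2(√a, √(1−a)) = 0.48170 rad → d = 6371·c ≈ 3068.90 km.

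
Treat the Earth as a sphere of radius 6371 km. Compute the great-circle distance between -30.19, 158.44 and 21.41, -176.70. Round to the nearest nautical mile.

3414 nmi

Δλ = -176.70 − 158.44 = -335.14°; wrapped into (−180°, 180°]: 24.86°.
Δφ = 21.41 − -30.19 = 51.60°.
a = sin²(Δφ/2) + cos φ₁ · cos φ₂ · sin²(Δλ/2) = 0.226709.
c = 2·atan2(√a, √(1−a)) = 0.99252 rad → d = 6371·c ≈ 6323.35 km ≈ 3414.33 nmi.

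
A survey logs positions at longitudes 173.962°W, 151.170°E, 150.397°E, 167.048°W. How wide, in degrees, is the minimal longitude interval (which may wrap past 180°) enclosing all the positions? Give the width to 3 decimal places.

Sort the longitudes: -173.962°, -167.048°, +150.397°, +151.170°.
Eastward gaps between consecutive values (wrapping around): 6.914°, 317.445°, 0.773°, 34.868°.
Largest gap = 317.445° ⇒ minimal covering band is its complement: 360° − 317.445° = 42.555°.
Band runs from +150.397° eastward to -167.048°, crossing the antimeridian.

42.555°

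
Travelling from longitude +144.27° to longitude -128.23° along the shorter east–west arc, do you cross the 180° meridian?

Naïve |-128.23 − 144.27| = 272.5° > 180°, so the shorter arc goes the other way round — across 180°.
Signed shortest Δλ = ((-128.23 − 144.27 + 180) mod 360) − 180 = 87.5°.
Going east by 87.5° from +144.27° passes through 180° before reaching -128.23°.

Yes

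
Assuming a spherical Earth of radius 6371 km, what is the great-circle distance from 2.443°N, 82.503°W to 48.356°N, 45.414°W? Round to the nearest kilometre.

Δλ = -45.414 − -82.503 = 37.089°.
Δφ = 48.356 − 2.443 = 45.913°.
a = sin²(Δφ/2) + cos φ₁ · cos φ₂ · sin²(Δλ/2) = 0.219278.
c = 2·atan2(√a, √(1−a)) = 0.97467 rad → d = 6371·c ≈ 6209.61 km.

6210 km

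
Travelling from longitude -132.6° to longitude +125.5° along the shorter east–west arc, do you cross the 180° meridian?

Naïve |125.5 − -132.6| = 258.1° > 180°, so the shorter arc goes the other way round — across 180°.
Signed shortest Δλ = ((125.5 − -132.6 + 180) mod 360) − 180 = -101.9°.
Going west by 101.9° from -132.6° passes through 180° before reaching +125.5°.

Yes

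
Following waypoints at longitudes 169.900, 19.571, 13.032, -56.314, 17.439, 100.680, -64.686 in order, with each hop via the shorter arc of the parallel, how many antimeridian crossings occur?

0

Leg 1: +169.900° → +19.571°, shortest Δλ = -150.329° (west) — does not cross 180°.
Leg 2: +19.571° → +13.032°, shortest Δλ = -6.539° (west) — does not cross 180°.
Leg 3: +13.032° → -56.314°, shortest Δλ = -69.346° (west) — does not cross 180°.
Leg 4: -56.314° → +17.439°, shortest Δλ = 73.753° (east) — does not cross 180°.
Leg 5: +17.439° → +100.680°, shortest Δλ = 83.241° (east) — does not cross 180°.
Leg 6: +100.680° → -64.686°, shortest Δλ = -165.366° (west) — does not cross 180°.
Total crossings: 0.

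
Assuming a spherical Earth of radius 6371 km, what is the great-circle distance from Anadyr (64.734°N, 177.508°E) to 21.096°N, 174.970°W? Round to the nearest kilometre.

Δλ = -174.970 − 177.508 = -352.478°; wrapped into (−180°, 180°]: 7.522°.
Δφ = 21.096 − 64.734 = -43.638°.
a = sin²(Δφ/2) + cos φ₁ · cos φ₂ · sin²(Δλ/2) = 0.139856.
c = 2·atan2(√a, √(1−a)) = 0.76658 rad → d = 6371·c ≈ 4883.88 km.

4884 km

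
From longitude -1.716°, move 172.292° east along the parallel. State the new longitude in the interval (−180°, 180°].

Start at -1.716°; shift +172.292° → +170.576°.
+170.576° already lies in (−180°, 180°].

+170.576°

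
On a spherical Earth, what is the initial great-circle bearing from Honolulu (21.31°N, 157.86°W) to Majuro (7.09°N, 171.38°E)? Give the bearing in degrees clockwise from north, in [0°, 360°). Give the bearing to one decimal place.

249.0°

Δλ = 171.38 − -157.86 = 329.24°; wrapped into (−180°, 180°]: -30.76°.
θ = atan2( sin Δλ · cos φ₂ , cos φ₁ · sin φ₂ − sin φ₁ · cos φ₂ · cos Δλ )
  = atan2(-0.50753, -0.19491) = -111.009° → normalised to [0°, 360°): 248.991°.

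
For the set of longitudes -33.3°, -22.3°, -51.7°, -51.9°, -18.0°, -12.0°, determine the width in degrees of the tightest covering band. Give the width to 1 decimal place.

39.9°

Sort the longitudes: -51.9°, -51.7°, -33.3°, -22.3°, -18.0°, -12.0°.
Eastward gaps between consecutive values (wrapping around): 0.2°, 18.4°, 11.0°, 4.3°, 6.0°, 320.1°.
Largest gap = 320.1° ⇒ minimal covering band is its complement: 360° − 320.1° = 39.9°.
Band runs from -51.9° eastward to -12.0°.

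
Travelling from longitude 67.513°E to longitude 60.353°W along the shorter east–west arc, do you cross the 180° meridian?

No

Signed shortest Δλ = ((-60.353 − 67.513 + 180) mod 360) − 180 = -127.866°.
Going west by 127.866° from +67.513° reaches -60.353° without touching 180°.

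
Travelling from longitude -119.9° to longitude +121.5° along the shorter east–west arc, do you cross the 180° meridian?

Yes

Naïve |121.5 − -119.9| = 241.4° > 180°, so the shorter arc goes the other way round — across 180°.
Signed shortest Δλ = ((121.5 − -119.9 + 180) mod 360) − 180 = -118.6°.
Going west by 118.6° from -119.9° passes through 180° before reaching +121.5°.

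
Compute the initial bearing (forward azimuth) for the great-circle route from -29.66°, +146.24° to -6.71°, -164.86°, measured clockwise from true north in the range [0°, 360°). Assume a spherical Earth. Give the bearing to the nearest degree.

Δλ = -164.86 − 146.24 = -311.10°; wrapped into (−180°, 180°]: 48.90°.
θ = atan2( sin Δλ · cos φ₂ , cos φ₁ · sin φ₂ − sin φ₁ · cos φ₂ · cos Δλ )
  = atan2(0.74840, 0.22154) = 73.510° → normalised to [0°, 360°): 73.510°.

74°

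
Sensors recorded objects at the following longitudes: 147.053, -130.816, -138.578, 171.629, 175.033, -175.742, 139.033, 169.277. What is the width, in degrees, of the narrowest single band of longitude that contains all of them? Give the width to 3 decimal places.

Sort the longitudes: -175.742°, -138.578°, -130.816°, +139.033°, +147.053°, +169.277°, +171.629°, +175.033°.
Eastward gaps between consecutive values (wrapping around): 37.164°, 7.762°, 269.849°, 8.020°, 22.224°, 2.352°, 3.404°, 9.225°.
Largest gap = 269.849° ⇒ minimal covering band is its complement: 360° − 269.849° = 90.151°.
Band runs from +139.033° eastward to -130.816°, crossing the antimeridian.

90.151°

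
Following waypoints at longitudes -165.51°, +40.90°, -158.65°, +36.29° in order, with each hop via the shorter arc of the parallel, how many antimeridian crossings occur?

3

Leg 1: -165.51° → +40.90°, shortest Δλ = -153.59° (west) — crosses 180°.
Leg 2: +40.90° → -158.65°, shortest Δλ = 160.45° (east) — crosses 180°.
Leg 3: -158.65° → +36.29°, shortest Δλ = -165.06° (west) — crosses 180°.
Total crossings: 3.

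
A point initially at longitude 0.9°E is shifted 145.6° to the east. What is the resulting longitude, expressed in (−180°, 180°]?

Start at +0.9°; shift +145.6° → +146.5°.
+146.5° already lies in (−180°, 180°].

146.5°E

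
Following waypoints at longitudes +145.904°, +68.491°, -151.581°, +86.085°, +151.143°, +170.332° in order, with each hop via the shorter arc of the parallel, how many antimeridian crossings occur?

Leg 1: +145.904° → +68.491°, shortest Δλ = -77.413° (west) — does not cross 180°.
Leg 2: +68.491° → -151.581°, shortest Δλ = 139.928° (east) — crosses 180°.
Leg 3: -151.581° → +86.085°, shortest Δλ = -122.334° (west) — crosses 180°.
Leg 4: +86.085° → +151.143°, shortest Δλ = 65.058° (east) — does not cross 180°.
Leg 5: +151.143° → +170.332°, shortest Δλ = 19.189° (east) — does not cross 180°.
Total crossings: 2.

2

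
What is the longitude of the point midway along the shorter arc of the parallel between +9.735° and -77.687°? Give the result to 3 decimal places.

-33.976°

Signed shortest Δλ from +9.735° to -77.687° is -87.422°.
Midpoint longitude = +9.735° + (-87.422°)/2 = +9.735° − 43.711° = -33.976°.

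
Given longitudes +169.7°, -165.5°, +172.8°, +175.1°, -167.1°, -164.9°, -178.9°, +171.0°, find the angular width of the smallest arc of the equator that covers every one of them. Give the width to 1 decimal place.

Sort the longitudes: -178.9°, -167.1°, -165.5°, -164.9°, +169.7°, +171.0°, +172.8°, +175.1°.
Eastward gaps between consecutive values (wrapping around): 11.8°, 1.6°, 0.6°, 334.6°, 1.3°, 1.8°, 2.3°, 6.0°.
Largest gap = 334.6° ⇒ minimal covering band is its complement: 360° − 334.6° = 25.4°.
Band runs from +169.7° eastward to -164.9°, crossing the antimeridian.

25.4°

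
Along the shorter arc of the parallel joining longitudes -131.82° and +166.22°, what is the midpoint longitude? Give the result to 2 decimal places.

Signed shortest Δλ from -131.82° to +166.22° is -61.96°.
Midpoint longitude = -131.82° + (-61.96°)/2 = -131.82° − 30.98° = -162.80°.
(The naïve average (-131.82 + +166.22)/2 = 17.2° is on the wrong side of the globe.)

-162.80°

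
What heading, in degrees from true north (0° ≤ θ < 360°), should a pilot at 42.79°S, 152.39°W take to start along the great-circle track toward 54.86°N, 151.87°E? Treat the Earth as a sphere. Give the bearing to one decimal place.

Δλ = 151.87 − -152.39 = 304.26°; wrapped into (−180°, 180°]: -55.74°.
θ = atan2( sin Δλ · cos φ₂ , cos φ₁ · sin φ₂ − sin φ₁ · cos φ₂ · cos Δλ )
  = atan2(-0.47571, 0.82021) = -30.113° → normalised to [0°, 360°): 329.887°.

329.9°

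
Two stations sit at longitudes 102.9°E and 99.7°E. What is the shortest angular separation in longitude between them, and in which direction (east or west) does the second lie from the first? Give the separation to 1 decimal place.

Raw difference: 99.7 − 102.9 = -3.2°.
Normalise into (−180°, 180°]: -3.2° stays -3.2°.
Negative ⇒ the second point lies to the west; separation 3.2°.

3.2° west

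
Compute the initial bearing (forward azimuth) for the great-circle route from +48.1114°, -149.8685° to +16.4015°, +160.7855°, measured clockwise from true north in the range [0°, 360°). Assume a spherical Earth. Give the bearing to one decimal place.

Δλ = 160.7855 − -149.8685 = 310.6540°; wrapped into (−180°, 180°]: -49.3460°.
θ = atan2( sin Δλ · cos φ₂ , cos φ₁ · sin φ₂ − sin φ₁ · cos φ₂ · cos Δλ )
  = atan2(-0.72779, -0.27673) = -110.819° → normalised to [0°, 360°): 249.181°.

249.2°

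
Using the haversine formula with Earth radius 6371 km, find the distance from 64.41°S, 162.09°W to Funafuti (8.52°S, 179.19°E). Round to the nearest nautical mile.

Δλ = 179.19 − -162.09 = 341.28°; wrapped into (−180°, 180°]: -18.72°.
Δφ = -8.52 − -64.41 = 55.89°.
a = sin²(Δφ/2) + cos φ₁ · cos φ₂ · sin²(Δλ/2) = 0.230907.
c = 2·atan2(√a, √(1−a)) = 1.00251 rad → d = 6371·c ≈ 6387.01 km ≈ 3448.71 nmi.

3449 nmi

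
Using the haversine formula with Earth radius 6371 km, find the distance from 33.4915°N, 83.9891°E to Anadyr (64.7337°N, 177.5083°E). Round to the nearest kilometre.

Δλ = 177.5083 − 83.9891 = 93.5192°.
Δφ = 64.7337 − 33.4915 = 31.2422°.
a = sin²(Δφ/2) + cos φ₁ · cos φ₂ · sin²(Δλ/2) = 0.261413.
c = 2·atan2(√a, √(1−a)) = 1.07336 rad → d = 6371·c ≈ 6838.38 km.

6838 km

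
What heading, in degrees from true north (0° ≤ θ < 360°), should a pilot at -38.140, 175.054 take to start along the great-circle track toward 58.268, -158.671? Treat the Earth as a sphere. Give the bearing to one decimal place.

Δλ = -158.671 − 175.054 = -333.725°; wrapped into (−180°, 180°]: 26.275°.
θ = atan2( sin Δλ · cos φ₂ , cos φ₁ · sin φ₂ − sin φ₁ · cos φ₂ · cos Δλ )
  = atan2(0.23283, 0.96019) = 13.630° → normalised to [0°, 360°): 13.630°.

13.6°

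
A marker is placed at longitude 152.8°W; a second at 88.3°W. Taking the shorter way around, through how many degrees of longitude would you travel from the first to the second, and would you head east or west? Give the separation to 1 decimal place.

Raw difference: -88.3 − -152.8 = 64.5°.
Normalise into (−180°, 180°]: 64.5° stays 64.5°.
Positive ⇒ the second point lies to the east; separation 64.5°.

64.5° east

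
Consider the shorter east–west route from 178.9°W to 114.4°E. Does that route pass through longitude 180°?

Naïve |114.4 − -178.9| = 293.3° > 180°, so the shorter arc goes the other way round — across 180°.
Signed shortest Δλ = ((114.4 − -178.9 + 180) mod 360) − 180 = -66.7°.
Going west by 66.7° from -178.9° passes through 180° before reaching +114.4°.

Yes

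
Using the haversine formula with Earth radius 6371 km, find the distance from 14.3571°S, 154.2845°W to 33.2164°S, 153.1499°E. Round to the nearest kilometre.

Δλ = 153.1499 − -154.2845 = 307.4344°; wrapped into (−180°, 180°]: -52.5656°.
Δφ = -33.2164 − -14.3571 = -18.8593°.
a = sin²(Δφ/2) + cos φ₁ · cos φ₂ · sin²(Δλ/2) = 0.185756.
c = 2·atan2(√a, √(1−a)) = 0.89119 rad → d = 6371·c ≈ 5677.76 km.

5678 km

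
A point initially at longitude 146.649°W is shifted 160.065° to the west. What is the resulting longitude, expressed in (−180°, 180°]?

Start at -146.649°; shift −160.065° → -306.714°.
-306.714° lies outside (−180°, 180°]; add 360° → +53.286°.

53.286°E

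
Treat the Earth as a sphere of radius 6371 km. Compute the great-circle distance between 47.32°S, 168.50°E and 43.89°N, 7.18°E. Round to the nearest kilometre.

Δλ = 7.18 − 168.50 = -161.32°.
Δφ = 43.89 − -47.32 = 91.21°.
a = sin²(Δφ/2) + cos φ₁ · cos φ₂ · sin²(Δλ/2) = 0.986237.
c = 2·atan2(√a, √(1−a)) = 2.90642 rad → d = 6371·c ≈ 18516.77 km.

18517 km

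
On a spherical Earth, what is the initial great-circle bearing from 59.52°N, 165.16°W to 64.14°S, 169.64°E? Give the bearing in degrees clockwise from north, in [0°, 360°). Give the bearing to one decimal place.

193.1°

Δλ = 169.64 − -165.16 = 334.80°; wrapped into (−180°, 180°]: -25.20°.
θ = atan2( sin Δλ · cos φ₂ , cos φ₁ · sin φ₂ − sin φ₁ · cos φ₂ · cos Δλ )
  = atan2(-0.18571, -0.79657) = -166.876° → normalised to [0°, 360°): 193.124°.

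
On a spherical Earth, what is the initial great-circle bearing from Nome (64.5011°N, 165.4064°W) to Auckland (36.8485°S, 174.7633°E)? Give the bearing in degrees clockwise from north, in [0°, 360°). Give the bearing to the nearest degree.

196°

Δλ = 174.7633 − -165.4064 = 340.1697°; wrapped into (−180°, 180°]: -19.8303°.
θ = atan2( sin Δλ · cos φ₂ , cos φ₁ · sin φ₂ − sin φ₁ · cos φ₂ · cos Δλ )
  = atan2(-0.27146, -0.93761) = -163.853° → normalised to [0°, 360°): 196.147°.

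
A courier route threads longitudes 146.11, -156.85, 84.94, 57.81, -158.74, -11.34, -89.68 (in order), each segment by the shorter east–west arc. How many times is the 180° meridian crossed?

3

Leg 1: +146.11° → -156.85°, shortest Δλ = 57.04° (east) — crosses 180°.
Leg 2: -156.85° → +84.94°, shortest Δλ = -118.21° (west) — crosses 180°.
Leg 3: +84.94° → +57.81°, shortest Δλ = -27.13° (west) — does not cross 180°.
Leg 4: +57.81° → -158.74°, shortest Δλ = 143.45° (east) — crosses 180°.
Leg 5: -158.74° → -11.34°, shortest Δλ = 147.4° (east) — does not cross 180°.
Leg 6: -11.34° → -89.68°, shortest Δλ = -78.34° (west) — does not cross 180°.
Total crossings: 3.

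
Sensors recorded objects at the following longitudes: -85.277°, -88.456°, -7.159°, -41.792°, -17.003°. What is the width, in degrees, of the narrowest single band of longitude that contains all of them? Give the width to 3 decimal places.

Sort the longitudes: -88.456°, -85.277°, -41.792°, -17.003°, -7.159°.
Eastward gaps between consecutive values (wrapping around): 3.179°, 43.485°, 24.789°, 9.844°, 278.703°.
Largest gap = 278.703° ⇒ minimal covering band is its complement: 360° − 278.703° = 81.297°.
Band runs from -88.456° eastward to -7.159°.

81.297°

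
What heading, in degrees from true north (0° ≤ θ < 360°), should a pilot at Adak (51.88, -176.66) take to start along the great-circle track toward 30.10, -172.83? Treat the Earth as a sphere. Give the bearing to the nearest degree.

Δλ = -172.83 − -176.66 = 3.83°.
θ = atan2( sin Δλ · cos φ₂ , cos φ₁ · sin φ₂ − sin φ₁ · cos φ₂ · cos Δλ )
  = atan2(0.05779, -0.36952) = 171.112° → normalised to [0°, 360°): 171.112°.

171°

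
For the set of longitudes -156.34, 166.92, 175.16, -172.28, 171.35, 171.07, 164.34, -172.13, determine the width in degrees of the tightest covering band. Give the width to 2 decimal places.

Sort the longitudes: -172.28°, -172.13°, -156.34°, +164.34°, +166.92°, +171.07°, +171.35°, +175.16°.
Eastward gaps between consecutive values (wrapping around): 0.15°, 15.79°, 320.68°, 2.58°, 4.15°, 0.28°, 3.81°, 12.56°.
Largest gap = 320.68° ⇒ minimal covering band is its complement: 360° − 320.68° = 39.32°.
Band runs from +164.34° eastward to -156.34°, crossing the antimeridian.

39.32°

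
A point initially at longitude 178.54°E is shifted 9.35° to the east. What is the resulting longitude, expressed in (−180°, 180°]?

172.11°W

Start at +178.54°; shift +9.35° → +187.89°.
+187.89° lies outside (−180°, 180°]; subtract 360° → -172.11°.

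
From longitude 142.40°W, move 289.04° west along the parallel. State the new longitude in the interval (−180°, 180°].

Start at -142.40°; shift −289.04° → -431.44°.
-431.44° lies outside (−180°, 180°]; add 360° → -71.44°.

71.44°W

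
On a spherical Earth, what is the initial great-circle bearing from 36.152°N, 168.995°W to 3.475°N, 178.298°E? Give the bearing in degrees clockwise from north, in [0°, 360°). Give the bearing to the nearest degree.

203°

Δλ = 178.298 − -168.995 = 347.293°; wrapped into (−180°, 180°]: -12.707°.
θ = atan2( sin Δλ · cos φ₂ , cos φ₁ · sin φ₂ − sin φ₁ · cos φ₂ · cos Δλ )
  = atan2(-0.21956, -0.52548) = -157.323° → normalised to [0°, 360°): 202.677°.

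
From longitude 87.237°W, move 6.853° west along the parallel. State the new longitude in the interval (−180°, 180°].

94.090°W

Start at -87.237°; shift −6.853° → -94.090°.
-94.090° already lies in (−180°, 180°].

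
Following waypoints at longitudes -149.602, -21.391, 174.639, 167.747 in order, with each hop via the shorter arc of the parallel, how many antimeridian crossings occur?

1

Leg 1: -149.602° → -21.391°, shortest Δλ = 128.211° (east) — does not cross 180°.
Leg 2: -21.391° → +174.639°, shortest Δλ = -163.97° (west) — crosses 180°.
Leg 3: +174.639° → +167.747°, shortest Δλ = -6.892° (west) — does not cross 180°.
Total crossings: 1.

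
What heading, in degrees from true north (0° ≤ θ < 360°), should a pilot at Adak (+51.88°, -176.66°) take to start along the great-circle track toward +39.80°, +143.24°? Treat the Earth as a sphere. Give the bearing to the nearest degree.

262°

Δλ = 143.24 − -176.66 = 319.90°; wrapped into (−180°, 180°]: -40.10°.
θ = atan2( sin Δλ · cos φ₂ , cos φ₁ · sin φ₂ − sin φ₁ · cos φ₂ · cos Δλ )
  = atan2(-0.49487, -0.06719) = -97.732° → normalised to [0°, 360°): 262.268°.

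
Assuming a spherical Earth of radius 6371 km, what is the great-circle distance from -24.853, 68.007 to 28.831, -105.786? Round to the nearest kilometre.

19257 km

Δλ = -105.786 − 68.007 = -173.793°.
Δφ = 28.831 − -24.853 = 53.684°.
a = sin²(Δφ/2) + cos φ₁ · cos φ₂ · sin²(Δλ/2) = 0.996465.
c = 2·atan2(√a, √(1−a)) = 3.02262 rad → d = 6371·c ≈ 19257.10 km.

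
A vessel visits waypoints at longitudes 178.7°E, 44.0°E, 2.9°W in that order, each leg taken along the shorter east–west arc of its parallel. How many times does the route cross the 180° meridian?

0

Leg 1: +178.7° → +44.0°, shortest Δλ = -134.7° (west) — does not cross 180°.
Leg 2: +44.0° → -2.9°, shortest Δλ = -46.9° (west) — does not cross 180°.
Total crossings: 0.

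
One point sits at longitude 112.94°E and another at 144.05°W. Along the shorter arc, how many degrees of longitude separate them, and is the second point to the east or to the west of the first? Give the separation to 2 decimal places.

103.01° east

Raw difference: -144.05 − 112.94 = -256.99°.
Normalise into (−180°, 180°]: -256.99° + 360° = 103.01°.
Positive ⇒ the second point lies to the east; separation 103.01°.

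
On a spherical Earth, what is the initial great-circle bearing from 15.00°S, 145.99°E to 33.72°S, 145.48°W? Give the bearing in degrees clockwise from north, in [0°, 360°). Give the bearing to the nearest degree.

Δλ = -145.48 − 145.99 = -291.47°; wrapped into (−180°, 180°]: 68.53°.
θ = atan2( sin Δλ · cos φ₂ , cos φ₁ · sin φ₂ − sin φ₁ · cos φ₂ · cos Δλ )
  = atan2(0.77404, -0.45743) = 120.581° → normalised to [0°, 360°): 120.581°.

121°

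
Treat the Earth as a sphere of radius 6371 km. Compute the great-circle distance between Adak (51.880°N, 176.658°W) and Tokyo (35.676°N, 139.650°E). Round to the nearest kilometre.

3867 km

Δλ = 139.650 − -176.658 = 316.308°; wrapped into (−180°, 180°]: -43.692°.
Δφ = 35.676 − 51.880 = -16.204°.
a = sin²(Δφ/2) + cos φ₁ · cos φ₂ · sin²(Δλ/2) = 0.089299.
c = 2·atan2(√a, √(1−a)) = 0.60693 rad → d = 6371·c ≈ 3866.76 km.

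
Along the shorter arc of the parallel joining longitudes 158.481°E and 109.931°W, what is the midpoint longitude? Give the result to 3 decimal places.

Signed shortest Δλ from +158.481° to -109.931° is +91.588°.
Midpoint longitude = +158.481° + (+91.588°)/2 = +158.481° + 45.794° = +204.275°.
Normalise into (−180°, 180°]: -155.725°.
(The naïve average (+158.481 + -109.931)/2 = 24.275° is on the wrong side of the globe.)

155.725°W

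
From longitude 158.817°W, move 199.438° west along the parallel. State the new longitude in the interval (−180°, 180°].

Start at -158.817°; shift −199.438° → -358.255°.
-358.255° lies outside (−180°, 180°]; add 360° → +1.745°.

1.745°E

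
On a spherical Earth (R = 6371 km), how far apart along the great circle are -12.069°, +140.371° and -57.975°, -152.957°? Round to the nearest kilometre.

Δλ = -152.957 − 140.371 = -293.328°; wrapped into (−180°, 180°]: 66.672°.
Δφ = -57.975 − -12.069 = -45.906°.
a = sin²(Δφ/2) + cos φ₁ · cos φ₂ · sin²(Δλ/2) = 0.308690.
c = 2·atan2(√a, √(1−a)) = 1.17817 rad → d = 6371·c ≈ 7506.10 km.

7506 km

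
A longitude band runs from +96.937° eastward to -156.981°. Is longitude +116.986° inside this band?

Band width going east from +96.937° to -156.981°: ((-156.981 − 96.937) mod 360) = 106.082°.
Offset of +116.986° east of the west edge: ((116.986 − 96.937) mod 360) = 20.049°.
20.049° ≤ 106.082° ⇒ inside.

Yes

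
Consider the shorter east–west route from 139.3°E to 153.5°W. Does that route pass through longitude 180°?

Naïve |-153.5 − 139.3| = 292.8° > 180°, so the shorter arc goes the other way round — across 180°.
Signed shortest Δλ = ((-153.5 − 139.3 + 180) mod 360) − 180 = 67.2°.
Going east by 67.2° from +139.3° passes through 180° before reaching -153.5°.

Yes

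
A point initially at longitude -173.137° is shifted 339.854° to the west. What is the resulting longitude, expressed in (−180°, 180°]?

Start at -173.137°; shift −339.854° → -512.991°.
-512.991° lies outside (−180°, 180°]; add 360° → -152.991°.

-152.991°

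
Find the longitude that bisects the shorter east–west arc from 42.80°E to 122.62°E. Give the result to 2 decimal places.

Signed shortest Δλ from +42.80° to +122.62° is +79.82°.
Midpoint longitude = +42.80° + (+79.82°)/2 = +42.80° + 39.91° = +82.71°.

82.71°E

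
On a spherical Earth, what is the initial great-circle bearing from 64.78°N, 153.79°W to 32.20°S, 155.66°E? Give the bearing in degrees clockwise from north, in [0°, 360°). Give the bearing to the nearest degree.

Δλ = 155.66 − -153.79 = 309.45°; wrapped into (−180°, 180°]: -50.55°.
θ = atan2( sin Δλ · cos φ₂ , cos φ₁ · sin φ₂ − sin φ₁ · cos φ₂ · cos Δλ )
  = atan2(-0.65341, -0.71348) = -137.516° → normalised to [0°, 360°): 222.484°.

222°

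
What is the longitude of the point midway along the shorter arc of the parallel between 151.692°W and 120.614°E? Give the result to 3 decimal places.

164.461°E

Signed shortest Δλ from -151.692° to +120.614° is -87.694°.
Midpoint longitude = -151.692° + (-87.694°)/2 = -151.692° − 43.847° = -195.539°.
Normalise into (−180°, 180°]: +164.461°.
(The naïve average (-151.692 + +120.614)/2 = -15.539° is on the wrong side of the globe.)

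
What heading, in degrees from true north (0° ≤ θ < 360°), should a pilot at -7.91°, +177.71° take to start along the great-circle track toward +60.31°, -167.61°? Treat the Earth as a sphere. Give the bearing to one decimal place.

Δλ = -167.61 − 177.71 = -345.32°; wrapped into (−180°, 180°]: 14.68°.
θ = atan2( sin Δλ · cos φ₂ , cos φ₁ · sin φ₂ − sin φ₁ · cos φ₂ · cos Δλ )
  = atan2(0.12552, 0.92639) = 7.716° → normalised to [0°, 360°): 7.716°.

7.7°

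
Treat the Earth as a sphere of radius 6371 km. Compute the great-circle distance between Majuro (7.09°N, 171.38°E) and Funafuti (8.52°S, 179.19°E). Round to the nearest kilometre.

1940 km

Δλ = 179.19 − 171.38 = 7.81°.
Δφ = -8.52 − 7.09 = -15.61°.
a = sin²(Δφ/2) + cos φ₁ · cos φ₂ · sin²(Δλ/2) = 0.022994.
c = 2·atan2(√a, √(1−a)) = 0.30445 rad → d = 6371·c ≈ 1939.64 km.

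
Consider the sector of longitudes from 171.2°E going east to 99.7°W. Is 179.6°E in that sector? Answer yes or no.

Yes

Band width going east from +171.2° to -99.7°: ((-99.7 − 171.2) mod 360) = 89.1°.
Offset of +179.6° east of the west edge: ((179.6 − 171.2) mod 360) = 8.4°.
8.4° ≤ 89.1° ⇒ inside.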